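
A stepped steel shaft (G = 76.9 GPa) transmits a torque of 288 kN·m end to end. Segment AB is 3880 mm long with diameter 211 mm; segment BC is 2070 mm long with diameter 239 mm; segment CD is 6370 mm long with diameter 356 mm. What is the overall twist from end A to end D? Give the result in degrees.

6.53°

J_AB = π(0.211)⁴/32 = 1.95×10^-4 m⁴; J_BC = π(0.239)⁴/32 = 3.20×10^-4 m⁴; J_CD = π(0.356)⁴/32 = 1.58×10^-3 m⁴.
θ = (T/G)·Σ L_i/J_i = (288000/76.9×10⁹)·(3.88/1.95×10^-4 + 2.07/3.20×10^-4 + 6.37/1.58×10^-3) = 0.1140 rad.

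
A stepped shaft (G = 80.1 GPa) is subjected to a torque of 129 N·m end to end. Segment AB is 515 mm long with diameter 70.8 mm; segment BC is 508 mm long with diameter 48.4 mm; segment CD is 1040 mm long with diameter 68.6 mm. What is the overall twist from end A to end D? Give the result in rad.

0.00263 rad

J_AB = π(0.0708)⁴/32 = 2.47×10^-6 m⁴; J_BC = π(0.0484)⁴/32 = 5.39×10^-7 m⁴; J_CD = π(0.0686)⁴/32 = 2.17×10^-6 m⁴.
θ = (T/G)·Σ L_i/J_i = (129.0/80.1×10⁹)·(0.515/2.47×10^-6 + 0.508/5.39×10^-7 + 1.04/2.17×10^-6) = 2.625×10^-3 rad.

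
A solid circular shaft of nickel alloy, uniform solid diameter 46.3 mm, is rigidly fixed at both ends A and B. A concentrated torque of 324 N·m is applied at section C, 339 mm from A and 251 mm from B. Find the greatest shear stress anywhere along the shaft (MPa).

With uniform GJ and both ends fixed, compatibility θ_AC = θ_CB gives T_A·a = T_B·b, together with T_A + T_B = T₀.
T_A = T₀·b/(a+b) = 324.0·251/590.0 = 137.8 N·m; T_B = 186.2 N·m.
τ in each portion: τ_AC = 7.07×10^6 Pa, τ_CB = 9.55×10^6 Pa; maximum is in CB.
τ_max = T_CB·r/J = 186.2·0.0231/4.51×10^-7 = 9.553×10^6 Pa.

9.55 MPa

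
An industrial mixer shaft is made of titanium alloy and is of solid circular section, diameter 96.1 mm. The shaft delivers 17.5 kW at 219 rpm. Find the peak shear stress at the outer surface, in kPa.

4380 kPa

ω = 2π·219/60 = 22.93 rad/s, so T = P/ω = 17.5×10³ / 22.93 = 763.1 N·m.
J = πd⁴/32 = π(0.0961)⁴/32 = 8.373×10^-6 m⁴.
τ_max = T·r/J = 763.1 × 0.0480 / 8.373×10^-6 = 4.379×10^6 Pa.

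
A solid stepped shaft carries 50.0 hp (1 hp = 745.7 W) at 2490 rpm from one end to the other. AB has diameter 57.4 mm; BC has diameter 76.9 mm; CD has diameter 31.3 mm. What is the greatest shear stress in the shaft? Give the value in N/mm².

ω = 2π·2490/60 = 260.8 rad/s, so T = P/ω = 50.0×745.7 / 260.8 = 143.0 N·m.
Under the same torque, τ_max = 16T/(πd³) is largest where d is smallest — segment CD (d = 31.3 mm).
τ_max = 16·143.0/(π·(0.0313)³) = 2.375×10^7 Pa.

23.7 N/mm²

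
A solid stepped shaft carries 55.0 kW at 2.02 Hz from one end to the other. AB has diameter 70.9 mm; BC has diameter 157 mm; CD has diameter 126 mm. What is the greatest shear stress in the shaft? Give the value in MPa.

ω = 2π·2.02 = 12.69 rad/s, so T = P/ω = 55.0×10³ / 12.69 = 4333 N·m.
Under the same torque, τ_max = 16T/(πd³) is largest where d is smallest — segment AB (d = 70.9 mm).
τ_max = 16·4333/(π·(0.0709)³) = 6.192×10^7 Pa.

61.9 MPa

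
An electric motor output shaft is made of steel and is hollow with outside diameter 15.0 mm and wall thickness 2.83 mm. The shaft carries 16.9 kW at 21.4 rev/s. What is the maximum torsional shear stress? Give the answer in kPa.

ω = 2π·21.4 = 134.5 rad/s, so T = P/ω = 16.9×10³ / 134.5 = 125.7 N·m.
J = π(d_o⁴ − d_i⁴)/32 = π(0.0150⁴ − 0.00934⁴)/32 = 4.223×10^-9 m⁴.
τ_max = T·r/J = 125.7 × 0.00750 / 4.223×10^-9 = 2.232×10^8 Pa.

223000 kPa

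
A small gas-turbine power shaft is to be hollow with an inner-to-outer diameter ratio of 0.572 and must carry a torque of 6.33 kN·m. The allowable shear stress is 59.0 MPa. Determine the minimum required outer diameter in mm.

84.9 mm

For a hollow shaft with d_i/d_o = 0.572: τ_max = 16T/(π d_o³ (1−k⁴)), so d_o = [16T/(π τ_allow (1−k⁴))]^(1/3) = [16·6330/(π·5.90×10^7·0.8930)]^(1/3) = 0.08490 m.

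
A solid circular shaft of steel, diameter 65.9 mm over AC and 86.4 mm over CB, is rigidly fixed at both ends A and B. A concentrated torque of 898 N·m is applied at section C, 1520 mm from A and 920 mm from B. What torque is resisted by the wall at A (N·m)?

153 N·m

Compatibility: T_A·a/J_AC = T_B·b/J_CB with T_A + T_B = T₀.
J_AC = 1.85×10^-6 m⁴, J_CB = 5.47×10^-6 m⁴, so T_A = T₀·(J_AC/a)/((J_AC/a)+(J_CB/b)) = 152.7 N·m, T_B = 745.3 N·m.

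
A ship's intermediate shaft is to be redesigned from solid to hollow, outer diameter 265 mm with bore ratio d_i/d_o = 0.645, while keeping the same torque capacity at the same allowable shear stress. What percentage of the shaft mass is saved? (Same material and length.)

Equal τ_max and T ⇒ the solid shaft needs d_s³ = d_o³(1−k⁴), so d_s = 265·(1−0.645⁴)^(1/3) = 248.7 mm.
Area ratio A_h/A_s = d_o²(1−k²)/d_s² = (1−k²)/(1−k⁴)^(2/3) = 0.6629.
Mass saving = 1 − 0.6629 = 33.7 %.

33.7 %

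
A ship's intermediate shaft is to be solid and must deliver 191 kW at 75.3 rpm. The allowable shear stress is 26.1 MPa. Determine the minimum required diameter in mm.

168 mm

ω = 2π·75.3/60 = 7.885 rad/s, so T = P/ω = 191×10³ / 7.885 = 24220 N·m.
For a solid shaft τ_max = 16T/(πd³), so d = (16T/(π τ_allow))^(1/3) = (16·24220/(π·2.61×10^7))^(1/3) = 0.1678 m.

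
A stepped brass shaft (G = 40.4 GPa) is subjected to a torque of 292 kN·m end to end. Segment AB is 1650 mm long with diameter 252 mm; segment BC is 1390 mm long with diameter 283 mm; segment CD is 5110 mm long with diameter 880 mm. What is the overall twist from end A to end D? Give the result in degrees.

2.68°

J_AB = π(0.252)⁴/32 = 3.96×10^-4 m⁴; J_BC = π(0.283)⁴/32 = 6.30×10^-4 m⁴; J_CD = π(0.880)⁴/32 = 0.0589 m⁴.
θ = (T/G)·Σ L_i/J_i = (292000/40.4×10⁹)·(1.65/3.96×10^-4 + 1.39/6.30×10^-4 + 5.11/0.0589) = 0.04670 rad.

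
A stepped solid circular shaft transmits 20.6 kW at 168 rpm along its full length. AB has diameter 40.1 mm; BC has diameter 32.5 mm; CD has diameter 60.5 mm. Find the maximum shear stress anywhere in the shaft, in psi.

ω = 2π·168/60 = 17.59 rad/s, so T = P/ω = 20.6×10³ / 17.59 = 1171 N·m.
Under the same torque, τ_max = 16T/(πd³) is largest where d is smallest — segment BC (d = 32.5 mm).
τ_max = 16·1171/(π·(0.0325)³) = 1.737×10^8 Pa.

25200 psi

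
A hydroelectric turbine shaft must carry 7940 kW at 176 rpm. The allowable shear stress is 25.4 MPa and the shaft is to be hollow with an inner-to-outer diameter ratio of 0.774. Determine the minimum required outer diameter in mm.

513 mm

ω = 2π·176/60 = 18.43 rad/s, so T = P/ω = 7940×10³ / 18.43 = 430800 N·m.
For a hollow shaft with d_i/d_o = 0.774: τ_max = 16T/(π d_o³ (1−k⁴)), so d_o = [16T/(π τ_allow (1−k⁴))]^(1/3) = [16·430800/(π·2.54×10^7·0.6411)]^(1/3) = 0.5127 m.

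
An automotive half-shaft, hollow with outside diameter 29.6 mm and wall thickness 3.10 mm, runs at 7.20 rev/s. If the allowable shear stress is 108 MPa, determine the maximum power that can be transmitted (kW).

J = π(d_o⁴ − d_i⁴)/32 = π(0.0296⁴ − 0.0234⁴)/32 = 4.593×10^-8 m⁴.
T_max = τ_allow·J/r = 1.08×10^8 × 4.593×10^-8 / 0.0148 = 335.2 N·m.
ω = 2π·7.20 = 45.24 rad/s, so P_max = T_max·ω = 1.516×10^4 W.

15.2 kW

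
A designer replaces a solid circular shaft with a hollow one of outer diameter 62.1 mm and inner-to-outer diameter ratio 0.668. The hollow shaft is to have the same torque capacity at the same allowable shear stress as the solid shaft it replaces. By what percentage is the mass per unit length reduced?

35.8 %

Equal τ_max and T ⇒ the solid shaft needs d_s³ = d_o³(1−k⁴), so d_s = 62.1·(1−0.668⁴)^(1/3) = 57.67 mm.
Area ratio A_h/A_s = d_o²(1−k²)/d_s² = (1−k²)/(1−k⁴)^(2/3) = 0.6421.
Mass saving = 1 − 0.6421 = 35.8 %.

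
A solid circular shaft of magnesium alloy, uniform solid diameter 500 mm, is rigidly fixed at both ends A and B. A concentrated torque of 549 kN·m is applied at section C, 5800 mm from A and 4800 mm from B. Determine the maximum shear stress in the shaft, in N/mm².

With uniform GJ and both ends fixed, compatibility θ_AC = θ_CB gives T_A·a = T_B·b, together with T_A + T_B = T₀.
T_A = T₀·b/(a+b) = 549000·4800/10600 = 248600 N·m; T_B = 300400 N·m.
τ in each portion: τ_AC = 1.01×10^7 Pa, τ_CB = 1.22×10^7 Pa; maximum is in CB.
τ_max = T_CB·r/J = 300400·0.250/6.14×10^-3 = 1.224×10^7 Pa.

12.2 N/mm²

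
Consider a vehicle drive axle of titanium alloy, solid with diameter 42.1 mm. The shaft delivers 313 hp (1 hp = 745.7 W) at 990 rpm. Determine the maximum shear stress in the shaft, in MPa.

154 MPa

ω = 2π·990/60 = 103.7 rad/s, so T = P/ω = 313×745.7 / 103.7 = 2251 N·m.
J = πd⁴/32 = π(0.0421)⁴/32 = 3.084×10^-7 m⁴.
τ_max = T·r/J = 2251 × 0.0210 / 3.084×10^-7 = 1.537×10^8 Pa.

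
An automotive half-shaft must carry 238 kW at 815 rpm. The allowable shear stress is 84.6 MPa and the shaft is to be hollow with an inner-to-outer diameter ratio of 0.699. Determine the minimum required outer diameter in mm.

ω = 2π·815/60 = 85.35 rad/s, so T = P/ω = 238×10³ / 85.35 = 2789 N·m.
For a hollow shaft with d_i/d_o = 0.699: τ_max = 16T/(π d_o³ (1−k⁴)), so d_o = [16T/(π τ_allow (1−k⁴))]^(1/3) = [16·2789/(π·8.46×10^7·0.7613)]^(1/3) = 0.06042 m.

60.4 mm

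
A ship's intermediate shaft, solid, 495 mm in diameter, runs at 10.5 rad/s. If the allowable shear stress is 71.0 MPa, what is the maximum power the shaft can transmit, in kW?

J = πd⁴/32 = π(0.495)⁴/32 = 5.894×10^-3 m⁴.
T_max = τ_allow·J/r = 7.10×10^7 × 5.894×10^-3 / 0.247 = 1.691e6 N·m.
ω = 10.5 rad/s, so P_max = T_max·ω = 1.775×10^7 W.

17800 kW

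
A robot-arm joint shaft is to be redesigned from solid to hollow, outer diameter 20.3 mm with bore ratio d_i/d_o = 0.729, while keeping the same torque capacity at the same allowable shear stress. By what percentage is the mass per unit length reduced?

41.5 %

Equal τ_max and T ⇒ the solid shaft needs d_s³ = d_o³(1−k⁴), so d_s = 20.3·(1−0.729⁴)^(1/3) = 18.17 mm.
Area ratio A_h/A_s = d_o²(1−k²)/d_s² = (1−k²)/(1−k⁴)^(2/3) = 0.5846.
Mass saving = 1 − 0.5846 = 41.5 %.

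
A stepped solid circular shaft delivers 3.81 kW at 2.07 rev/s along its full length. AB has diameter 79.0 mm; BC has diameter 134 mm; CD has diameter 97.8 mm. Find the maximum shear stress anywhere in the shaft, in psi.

439 psi

ω = 2π·2.07 = 13.01 rad/s, so T = P/ω = 3.81×10³ / 13.01 = 292.9 N·m.
Under the same torque, τ_max = 16T/(πd³) is largest where d is smallest — segment AB (d = 79.0 mm).
τ_max = 16·292.9/(π·(0.0790)³) = 3.026×10^6 Pa.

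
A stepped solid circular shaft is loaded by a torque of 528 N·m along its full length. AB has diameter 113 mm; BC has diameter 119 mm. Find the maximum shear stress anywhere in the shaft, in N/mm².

1.86 N/mm²

Under the same torque, τ_max = 16T/(πd³) is largest where d is smallest — segment AB (d = 113 mm).
τ_max = 16·528.0/(π·(0.113)³) = 1.864×10^6 Pa.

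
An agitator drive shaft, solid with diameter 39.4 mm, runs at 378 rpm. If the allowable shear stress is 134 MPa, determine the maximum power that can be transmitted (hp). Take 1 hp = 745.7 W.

85.4 hp

J = πd⁴/32 = π(0.0394)⁴/32 = 2.366×10^-7 m⁴.
T_max = τ_allow·J/r = 1.34×10^8 × 2.366×10^-7 / 0.0197 = 1609 N·m.
ω = 2π·378/60 = 39.58 rad/s, so P_max = T_max·ω = 6.370×10^4 W.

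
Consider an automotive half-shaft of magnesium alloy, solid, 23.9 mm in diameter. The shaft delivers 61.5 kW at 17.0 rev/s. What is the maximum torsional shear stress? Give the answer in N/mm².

215 N/mm²

ω = 2π·17.0 = 106.8 rad/s, so T = P/ω = 61.5×10³ / 106.8 = 575.8 N·m.
J = πd⁴/32 = π(0.0239)⁴/32 = 3.203×10^-8 m⁴.
τ_max = T·r/J = 575.8 × 0.0119 / 3.203×10^-8 = 2.148×10^8 Pa.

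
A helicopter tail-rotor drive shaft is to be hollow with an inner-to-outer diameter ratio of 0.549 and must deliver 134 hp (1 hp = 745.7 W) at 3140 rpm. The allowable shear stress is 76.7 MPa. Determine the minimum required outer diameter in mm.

ω = 2π·3140/60 = 328.8 rad/s, so T = P/ω = 134×745.7 / 328.8 = 303.9 N·m.
For a hollow shaft with d_i/d_o = 0.549: τ_max = 16T/(π d_o³ (1−k⁴)), so d_o = [16T/(π τ_allow (1−k⁴))]^(1/3) = [16·303.9/(π·7.67×10^7·0.9092)]^(1/3) = 0.02810 m.

28.1 mm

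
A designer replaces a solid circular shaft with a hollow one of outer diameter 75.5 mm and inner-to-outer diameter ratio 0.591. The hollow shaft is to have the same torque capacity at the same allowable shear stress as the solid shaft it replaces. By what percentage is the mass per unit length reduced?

Equal τ_max and T ⇒ the solid shaft needs d_s³ = d_o³(1−k⁴), so d_s = 75.5·(1−0.591⁴)^(1/3) = 72.30 mm.
Area ratio A_h/A_s = d_o²(1−k²)/d_s² = (1−k²)/(1−k⁴)^(2/3) = 0.7097.
Mass saving = 1 − 0.7097 = 29.0 %.

29.0 %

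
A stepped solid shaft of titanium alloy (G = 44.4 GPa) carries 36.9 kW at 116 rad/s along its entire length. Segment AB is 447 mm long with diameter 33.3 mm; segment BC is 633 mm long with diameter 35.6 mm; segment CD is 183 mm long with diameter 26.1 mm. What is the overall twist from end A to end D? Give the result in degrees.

ω = 116 rad/s, so T = P/ω = 36.9×10³ / 116.0 = 318.1 N·m.
J_AB = π(0.0333)⁴/32 = 1.21×10^-7 m⁴; J_BC = π(0.0356)⁴/32 = 1.58×10^-7 m⁴; J_CD = π(0.0261)⁴/32 = 4.56×10^-8 m⁴.
θ = (T/G)·Σ L_i/J_i = (318.1/44.4×10⁹)·(0.447/1.21×10^-7 + 0.633/1.58×10^-7 + 0.183/4.56×10^-8) = 0.08407 rad.

4.82°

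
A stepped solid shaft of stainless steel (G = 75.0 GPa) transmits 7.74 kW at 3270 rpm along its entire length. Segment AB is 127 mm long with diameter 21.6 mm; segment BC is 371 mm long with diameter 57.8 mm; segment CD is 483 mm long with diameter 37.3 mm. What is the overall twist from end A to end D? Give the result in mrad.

ω = 2π·3270/60 = 342.4 rad/s, so T = P/ω = 7.74×10³ / 342.4 = 22.60 N·m.
J_AB = π(0.0216)⁴/32 = 2.14×10^-8 m⁴; J_BC = π(0.0578)⁴/32 = 1.10×10^-6 m⁴; J_CD = π(0.0373)⁴/32 = 1.90×10^-7 m⁴.
θ = (T/G)·Σ L_i/J_i = (22.60/75.0×10⁹)·(0.127/2.14×10^-8 + 0.371/1.10×10^-6 + 0.483/1.90×10^-7) = 2.659×10^-3 rad.

2.66 mrad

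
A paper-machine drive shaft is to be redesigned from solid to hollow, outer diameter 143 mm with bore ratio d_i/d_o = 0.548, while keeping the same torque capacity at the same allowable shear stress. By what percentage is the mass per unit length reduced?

25.5 %

Equal τ_max and T ⇒ the solid shaft needs d_s³ = d_o³(1−k⁴), so d_s = 143·(1−0.548⁴)^(1/3) = 138.6 mm.
Area ratio A_h/A_s = d_o²(1−k²)/d_s² = (1−k²)/(1−k⁴)^(2/3) = 0.7452.
Mass saving = 1 − 0.7452 = 25.5 %.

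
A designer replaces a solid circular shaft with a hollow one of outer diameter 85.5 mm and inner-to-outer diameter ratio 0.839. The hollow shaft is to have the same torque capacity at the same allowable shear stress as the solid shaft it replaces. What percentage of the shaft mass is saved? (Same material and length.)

53.3 %

Equal τ_max and T ⇒ the solid shaft needs d_s³ = d_o³(1−k⁴), so d_s = 85.5·(1−0.839⁴)^(1/3) = 68.06 mm.
Area ratio A_h/A_s = d_o²(1−k²)/d_s² = (1−k²)/(1−k⁴)^(2/3) = 0.4672.
Mass saving = 1 − 0.4672 = 53.3 %.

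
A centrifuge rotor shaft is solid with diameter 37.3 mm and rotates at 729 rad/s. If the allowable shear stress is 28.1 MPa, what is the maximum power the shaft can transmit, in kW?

J = πd⁴/32 = π(0.0373)⁴/32 = 1.900×10^-7 m⁴.
T_max = τ_allow·J/r = 2.81×10^7 × 1.900×10^-7 / 0.0186 = 286.3 N·m.
ω = 729 rad/s, so P_max = T_max·ω = 2.087×10^5 W.

209 kW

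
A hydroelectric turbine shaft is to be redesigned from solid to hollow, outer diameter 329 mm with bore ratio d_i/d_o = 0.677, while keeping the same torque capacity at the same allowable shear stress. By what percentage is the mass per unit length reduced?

36.6 %

Equal τ_max and T ⇒ the solid shaft needs d_s³ = d_o³(1−k⁴), so d_s = 329·(1−0.677⁴)^(1/3) = 304.1 mm.
Area ratio A_h/A_s = d_o²(1−k²)/d_s² = (1−k²)/(1−k⁴)^(2/3) = 0.6339.
Mass saving = 1 − 0.6339 = 36.6 %.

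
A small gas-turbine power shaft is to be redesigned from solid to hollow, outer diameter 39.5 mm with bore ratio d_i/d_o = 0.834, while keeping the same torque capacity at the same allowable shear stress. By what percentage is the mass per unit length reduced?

52.7 %

Equal τ_max and T ⇒ the solid shaft needs d_s³ = d_o³(1−k⁴), so d_s = 39.5·(1−0.834⁴)^(1/3) = 31.69 mm.
Area ratio A_h/A_s = d_o²(1−k²)/d_s² = (1−k²)/(1−k⁴)^(2/3) = 0.4731.
Mass saving = 1 − 0.4731 = 52.7 %.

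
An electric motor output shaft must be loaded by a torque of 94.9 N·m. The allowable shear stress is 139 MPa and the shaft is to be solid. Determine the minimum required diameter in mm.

15.1 mm

For a solid shaft τ_max = 16T/(πd³), so d = (16T/(π τ_allow))^(1/3) = (16·94.90/(π·1.39×10^8))^(1/3) = 0.01515 m.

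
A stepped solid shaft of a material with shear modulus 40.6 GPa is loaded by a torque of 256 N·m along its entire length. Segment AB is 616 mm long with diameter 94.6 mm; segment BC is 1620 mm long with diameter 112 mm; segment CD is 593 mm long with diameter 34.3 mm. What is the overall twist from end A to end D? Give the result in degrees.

1.64°

J_AB = π(0.0946)⁴/32 = 7.86×10^-6 m⁴; J_BC = π(0.112)⁴/32 = 1.54×10^-5 m⁴; J_CD = π(0.0343)⁴/32 = 1.36×10^-7 m⁴.
θ = (T/G)·Σ L_i/J_i = (256.0/40.6×10⁹)·(0.616/7.86×10^-6 + 1.62/1.54×10^-5 + 0.593/1.36×10^-7) = 0.02867 rad.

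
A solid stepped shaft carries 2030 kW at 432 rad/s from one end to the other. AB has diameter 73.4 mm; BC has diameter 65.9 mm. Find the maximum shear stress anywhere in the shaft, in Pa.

ω = 432 rad/s, so T = P/ω = 2030×10³ / 432.0 = 4699 N·m.
Under the same torque, τ_max = 16T/(πd³) is largest where d is smallest — segment BC (d = 65.9 mm).
τ_max = 16·4699/(π·(0.0659)³) = 8.362×10^7 Pa.

8.36e7 Pa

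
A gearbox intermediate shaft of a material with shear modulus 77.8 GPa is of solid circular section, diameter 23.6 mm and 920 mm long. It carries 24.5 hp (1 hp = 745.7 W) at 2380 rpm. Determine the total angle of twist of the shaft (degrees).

ω = 2π·2380/60 = 249.2 rad/s, so T = P/ω = 24.5×745.7 / 249.2 = 73.30 N·m.
J = πd⁴/32 = π(0.0236)⁴/32 = 3.045×10^-8 m⁴.
θ = T·L/(G·J) = 73.30 × 0.920 / (77.8×10⁹ × 3.045×10^-8) = 0.02846 rad.

1.63°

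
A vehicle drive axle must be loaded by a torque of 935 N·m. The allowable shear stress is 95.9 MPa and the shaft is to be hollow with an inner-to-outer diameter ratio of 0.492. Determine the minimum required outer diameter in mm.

For a hollow shaft with d_i/d_o = 0.492: τ_max = 16T/(π d_o³ (1−k⁴)), so d_o = [16T/(π τ_allow (1−k⁴))]^(1/3) = [16·935.0/(π·9.59×10^7·0.9414)]^(1/3) = 0.03750 m.

37.5 mm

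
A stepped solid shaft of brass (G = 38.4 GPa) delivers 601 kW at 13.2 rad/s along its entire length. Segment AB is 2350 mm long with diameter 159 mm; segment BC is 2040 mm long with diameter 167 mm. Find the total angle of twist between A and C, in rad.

0.0761 rad

ω = 13.2 rad/s, so T = P/ω = 601×10³ / 13.20 = 45530 N·m.
J_AB = π(0.159)⁴/32 = 6.27×10^-5 m⁴; J_BC = π(0.167)⁴/32 = 7.64×10^-5 m⁴.
θ = (T/G)·Σ L_i/J_i = (45530/38.4×10⁹)·(2.35/6.27×10^-5 + 2.04/7.64×10^-5) = 0.07608 rad.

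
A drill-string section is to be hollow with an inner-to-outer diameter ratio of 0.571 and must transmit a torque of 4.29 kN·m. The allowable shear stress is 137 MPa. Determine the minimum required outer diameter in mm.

56.3 mm

For a hollow shaft with d_i/d_o = 0.571: τ_max = 16T/(π d_o³ (1−k⁴)), so d_o = [16T/(π τ_allow (1−k⁴))]^(1/3) = [16·4290/(π·1.37×10^8·0.8937)]^(1/3) = 0.05630 m.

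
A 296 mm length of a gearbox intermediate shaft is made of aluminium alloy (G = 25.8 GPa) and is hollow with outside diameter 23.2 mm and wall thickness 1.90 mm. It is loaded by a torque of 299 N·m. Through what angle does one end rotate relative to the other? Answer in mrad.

J = π(d_o⁴ − d_i⁴)/32 = π(0.0232⁴ − 0.0194⁴)/32 = 1.454×10^-8 m⁴.
θ = T·L/(G·J) = 299.0 × 0.296 / (25.8×10⁹ × 1.454×10^-8) = 0.2360 rad.

236 mrad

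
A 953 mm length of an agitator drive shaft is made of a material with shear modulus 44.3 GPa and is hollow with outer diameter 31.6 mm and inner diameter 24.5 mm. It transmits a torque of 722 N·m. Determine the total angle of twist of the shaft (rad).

0.248 rad

J = π(d_o⁴ − d_i⁴)/32 = π(0.0316⁴ − 0.0245⁴)/32 = 6.252×10^-8 m⁴.
θ = T·L/(G·J) = 722.0 × 0.953 / (44.3×10⁹ × 6.252×10^-8) = 0.2484 rad.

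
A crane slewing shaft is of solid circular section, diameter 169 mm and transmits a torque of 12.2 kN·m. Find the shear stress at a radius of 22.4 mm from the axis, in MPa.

3.41 MPa

J = πd⁴/32 = π(0.169)⁴/32 = 8.008×10^-5 m⁴.
Shear stress varies linearly with radius: τ = T·r/J = 12200 × 0.0224 / 8.008×10^-5 = 3.412×10^6 Pa.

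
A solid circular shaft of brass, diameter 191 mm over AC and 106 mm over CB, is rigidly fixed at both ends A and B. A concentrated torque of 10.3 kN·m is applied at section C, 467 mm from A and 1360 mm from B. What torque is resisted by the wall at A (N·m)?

Compatibility: T_A·a/J_AC = T_B·b/J_CB with T_A + T_B = T₀.
J_AC = 1.31×10^-4 m⁴, J_CB = 1.24×10^-5 m⁴, so T_A = T₀·(J_AC/a)/((J_AC/a)+(J_CB/b)) = 9975 N·m, T_B = 324.9 N·m.

9980 N·m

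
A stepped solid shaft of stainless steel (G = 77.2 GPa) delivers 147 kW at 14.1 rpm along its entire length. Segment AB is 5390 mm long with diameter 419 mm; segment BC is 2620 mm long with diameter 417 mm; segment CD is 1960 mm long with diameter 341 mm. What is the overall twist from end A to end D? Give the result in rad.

0.00534 rad

ω = 2π·14.1/60 = 1.477 rad/s, so T = P/ω = 147×10³ / 1.477 = 99560 N·m.
J_AB = π(0.419)⁴/32 = 3.03×10^-3 m⁴; J_BC = π(0.417)⁴/32 = 2.97×10^-3 m⁴; J_CD = π(0.341)⁴/32 = 1.33×10^-3 m⁴.
θ = (T/G)·Σ L_i/J_i = (99560/77.2×10⁹)·(5.39/3.03×10^-3 + 2.62/2.97×10^-3 + 1.96/1.33×10^-3) = 5.339×10^-3 rad.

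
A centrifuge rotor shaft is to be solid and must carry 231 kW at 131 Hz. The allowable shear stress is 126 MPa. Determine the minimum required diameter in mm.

22.5 mm

ω = 2π·131 = 823.1 rad/s, so T = P/ω = 231×10³ / 823.1 = 280.6 N·m.
For a solid shaft τ_max = 16T/(πd³), so d = (16T/(π τ_allow))^(1/3) = (16·280.6/(π·1.26×10^8))^(1/3) = 0.02247 m.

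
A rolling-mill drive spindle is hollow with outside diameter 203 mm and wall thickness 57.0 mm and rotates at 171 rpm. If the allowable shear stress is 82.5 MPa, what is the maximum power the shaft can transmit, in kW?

J = π(d_o⁴ − d_i⁴)/32 = π(0.203⁴ − 0.0890⁴)/32 = 1.606×10^-4 m⁴.
T_max = τ_allow·J/r = 8.25×10^7 × 1.606×10^-4 / 0.102 = 130500 N·m.
ω = 2π·171/60 = 17.91 rad/s, so P_max = T_max·ω = 2.337×10^6 W.

2340 kW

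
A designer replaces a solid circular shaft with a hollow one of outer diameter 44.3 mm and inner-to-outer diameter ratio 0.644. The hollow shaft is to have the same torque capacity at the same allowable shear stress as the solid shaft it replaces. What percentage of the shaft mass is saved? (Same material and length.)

Equal τ_max and T ⇒ the solid shaft needs d_s³ = d_o³(1−k⁴), so d_s = 44.3·(1−0.644⁴)^(1/3) = 41.60 mm.
Area ratio A_h/A_s = d_o²(1−k²)/d_s² = (1−k²)/(1−k⁴)^(2/3) = 0.6637.
Mass saving = 1 − 0.6637 = 33.6 %.

33.6 %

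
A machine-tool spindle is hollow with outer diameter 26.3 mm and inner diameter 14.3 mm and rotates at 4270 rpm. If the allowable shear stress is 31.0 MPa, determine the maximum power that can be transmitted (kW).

45.2 kW

J = π(d_o⁴ − d_i⁴)/32 = π(0.0263⁴ − 0.0143⁴)/32 = 4.286×10^-8 m⁴.
T_max = τ_allow·J/r = 3.10×10^7 × 4.286×10^-8 / 0.0132 = 101.1 N·m.
ω = 2π·4270/60 = 447.2 rad/s, so P_max = T_max·ω = 4.519×10^4 W.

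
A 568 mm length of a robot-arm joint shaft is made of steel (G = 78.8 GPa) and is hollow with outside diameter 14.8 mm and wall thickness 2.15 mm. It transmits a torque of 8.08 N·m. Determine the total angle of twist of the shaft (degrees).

J = π(d_o⁴ − d_i⁴)/32 = π(0.0148⁴ − 0.0105⁴)/32 = 3.517×10^-9 m⁴.
θ = T·L/(G·J) = 8.080 × 0.568 / (78.8×10⁹ × 3.517×10^-9) = 0.01656 rad.

0.949°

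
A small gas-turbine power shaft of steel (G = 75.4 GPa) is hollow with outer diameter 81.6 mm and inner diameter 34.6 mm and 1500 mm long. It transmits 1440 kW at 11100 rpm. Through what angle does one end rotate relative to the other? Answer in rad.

ω = 2π·11100/60 = 1162 rad/s, so T = P/ω = 1440×10³ / 1162 = 1239 N·m.
J = π(d_o⁴ − d_i⁴)/32 = π(0.0816⁴ − 0.0346⁴)/32 = 4.212×10^-6 m⁴.
θ = T·L/(G·J) = 1239 × 1.50 / (75.4×10⁹ × 4.212×10^-6) = 5.851×10^-3 rad.

0.00585 rad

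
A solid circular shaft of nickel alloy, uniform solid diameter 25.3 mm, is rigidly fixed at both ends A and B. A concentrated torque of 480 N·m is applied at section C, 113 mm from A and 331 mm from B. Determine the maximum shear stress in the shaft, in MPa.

113 MPa

With uniform GJ and both ends fixed, compatibility θ_AC = θ_CB gives T_A·a = T_B·b, together with T_A + T_B = T₀.
T_A = T₀·b/(a+b) = 480.0·331/444.0 = 357.8 N·m; T_B = 122.2 N·m.
τ in each portion: τ_AC = 1.13×10^8 Pa, τ_CB = 3.84×10^7 Pa; maximum is in AC.
τ_max = T_AC·r/J = 357.8·0.0126/4.02×10^-8 = 1.125×10^8 Pa.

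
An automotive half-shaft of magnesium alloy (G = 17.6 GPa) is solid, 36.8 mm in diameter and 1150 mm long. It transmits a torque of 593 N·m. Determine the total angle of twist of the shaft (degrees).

12.3°

J = πd⁴/32 = π(0.0368)⁴/32 = 1.800×10^-7 m⁴.
θ = T·L/(G·J) = 593.0 × 1.15 / (17.6×10⁹ × 1.800×10^-7) = 0.2152 rad.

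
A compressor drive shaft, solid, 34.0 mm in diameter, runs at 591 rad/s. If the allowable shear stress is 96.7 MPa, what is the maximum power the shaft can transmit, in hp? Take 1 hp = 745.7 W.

591 hp

J = πd⁴/32 = π(0.0340)⁴/32 = 1.312×10^-7 m⁴.
T_max = τ_allow·J/r = 9.67×10^7 × 1.312×10^-7 / 0.0170 = 746.3 N·m.
ω = 591 rad/s, so P_max = T_max·ω = 4.410×10^5 W.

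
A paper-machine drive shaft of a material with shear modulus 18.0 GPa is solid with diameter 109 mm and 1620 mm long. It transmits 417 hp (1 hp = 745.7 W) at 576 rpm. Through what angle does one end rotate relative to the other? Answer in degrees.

ω = 2π·576/60 = 60.32 rad/s, so T = P/ω = 417×745.7 / 60.32 = 5155 N·m.
J = πd⁴/32 = π(0.109)⁴/32 = 1.386×10^-5 m⁴.
θ = T·L/(G·J) = 5155 × 1.62 / (18.0×10⁹ × 1.386×10^-5) = 0.03348 rad.

1.92°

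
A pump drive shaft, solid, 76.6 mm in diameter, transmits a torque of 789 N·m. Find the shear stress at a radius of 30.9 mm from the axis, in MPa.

J = πd⁴/32 = π(0.0766)⁴/32 = 3.380×10^-6 m⁴.
Shear stress varies linearly with radius: τ = T·r/J = 789.0 × 0.0309 / 3.380×10^-6 = 7.213×10^6 Pa.

7.21 MPa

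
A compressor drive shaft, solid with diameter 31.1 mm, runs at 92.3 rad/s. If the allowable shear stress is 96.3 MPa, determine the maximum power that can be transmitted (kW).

52.5 kW

J = πd⁴/32 = π(0.0311)⁴/32 = 9.184×10^-8 m⁴.
T_max = τ_allow·J/r = 9.63×10^7 × 9.184×10^-8 / 0.0156 = 568.8 N·m.
ω = 92.3 rad/s, so P_max = T_max·ω = 5.250×10^4 W.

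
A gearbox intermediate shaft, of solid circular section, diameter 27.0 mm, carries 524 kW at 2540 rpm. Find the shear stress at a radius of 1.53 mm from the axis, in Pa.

ω = 2π·2540/60 = 266.0 rad/s, so T = P/ω = 524×10³ / 266.0 = 1970 N·m.
J = πd⁴/32 = π(0.0270)⁴/32 = 5.217×10^-8 m⁴.
Shear stress varies linearly with radius: τ = T·r/J = 1970 × 0.00153 / 5.217×10^-8 = 5.777×10^7 Pa.

5.78e7 Pa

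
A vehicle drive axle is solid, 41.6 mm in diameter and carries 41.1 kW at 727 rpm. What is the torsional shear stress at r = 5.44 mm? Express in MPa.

ω = 2π·727/60 = 76.13 rad/s, so T = P/ω = 41.1×10³ / 76.13 = 539.9 N·m.
J = πd⁴/32 = π(0.0416)⁴/32 = 2.940×10^-7 m⁴.
Shear stress varies linearly with radius: τ = T·r/J = 539.9 × 0.00544 / 2.940×10^-7 = 9.989×10^6 Pa.

9.99 MPa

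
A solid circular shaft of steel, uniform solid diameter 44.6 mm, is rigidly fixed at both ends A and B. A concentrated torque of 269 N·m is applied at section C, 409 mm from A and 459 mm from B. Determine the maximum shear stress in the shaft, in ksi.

With uniform GJ and both ends fixed, compatibility θ_AC = θ_CB gives T_A·a = T_B·b, together with T_A + T_B = T₀.
T_A = T₀·b/(a+b) = 269.0·459/868.0 = 142.2 N·m; T_B = 126.8 N·m.
τ in each portion: τ_AC = 8.17×10^6 Pa, τ_CB = 7.28×10^6 Pa; maximum is in AC.
τ_max = T_AC·r/J = 142.2·0.0223/3.88×10^-7 = 8.166×10^6 Pa.

1.18 ksi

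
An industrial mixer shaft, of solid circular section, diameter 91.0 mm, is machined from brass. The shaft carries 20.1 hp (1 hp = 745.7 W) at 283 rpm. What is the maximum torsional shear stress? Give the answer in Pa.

3.42e6 Pa

ω = 2π·283/60 = 29.64 rad/s, so T = P/ω = 20.1×745.7 / 29.64 = 505.8 N·m.
J = πd⁴/32 = π(0.0910)⁴/32 = 6.732×10^-6 m⁴.
τ_max = T·r/J = 505.8 × 0.0455 / 6.732×10^-6 = 3.418×10^6 Pa.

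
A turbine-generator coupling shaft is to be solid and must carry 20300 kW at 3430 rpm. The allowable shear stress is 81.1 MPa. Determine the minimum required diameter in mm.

153 mm

ω = 2π·3430/60 = 359.2 rad/s, so T = P/ω = 20300×10³ / 359.2 = 56520 N·m.
For a solid shaft τ_max = 16T/(πd³), so d = (16T/(π τ_allow))^(1/3) = (16·56520/(π·8.11×10^7))^(1/3) = 0.1525 m.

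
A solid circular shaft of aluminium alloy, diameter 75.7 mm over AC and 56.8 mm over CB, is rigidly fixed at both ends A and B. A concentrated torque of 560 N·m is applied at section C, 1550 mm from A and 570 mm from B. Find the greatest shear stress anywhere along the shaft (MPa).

Compatibility: T_A·a/J_AC = T_B·b/J_CB with T_A + T_B = T₀.
J_AC = 3.22×10^-6 m⁴, J_CB = 1.02×10^-6 m⁴, so T_A = T₀·(J_AC/a)/((J_AC/a)+(J_CB/b)) = 300.8 N·m, T_B = 259.2 N·m.
τ in each portion: τ_AC = 3.53×10^6 Pa, τ_CB = 7.20×10^6 Pa; maximum is in CB.
τ_max = T_CB·r/J = 259.2·0.0284/1.02×10^-6 = 7.205×10^6 Pa.

7.20 MPa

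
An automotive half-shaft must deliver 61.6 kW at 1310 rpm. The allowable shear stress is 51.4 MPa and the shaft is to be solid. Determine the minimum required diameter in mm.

ω = 2π·1310/60 = 137.2 rad/s, so T = P/ω = 61.6×10³ / 137.2 = 449.0 N·m.
For a solid shaft τ_max = 16T/(πd³), so d = (16T/(π τ_allow))^(1/3) = (16·449.0/(π·5.14×10^7))^(1/3) = 0.03543 m.

35.4 mm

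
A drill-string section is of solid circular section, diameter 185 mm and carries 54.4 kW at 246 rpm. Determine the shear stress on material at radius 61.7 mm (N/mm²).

1.13 N/mm²

ω = 2π·246/60 = 25.76 rad/s, so T = P/ω = 54.4×10³ / 25.76 = 2112 N·m.
J = πd⁴/32 = π(0.185)⁴/32 = 1.150×10^-4 m⁴.
Shear stress varies linearly with radius: τ = T·r/J = 2112 × 0.0617 / 1.150×10^-4 = 1.133×10^6 Pa.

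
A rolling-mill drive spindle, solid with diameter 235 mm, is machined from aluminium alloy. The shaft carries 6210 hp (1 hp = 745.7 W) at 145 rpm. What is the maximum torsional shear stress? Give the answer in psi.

17400 psi

ω = 2π·145/60 = 15.18 rad/s, so T = P/ω = 6210×745.7 / 15.18 = 305000 N·m.
J = πd⁴/32 = π(0.235)⁴/32 = 2.994×10^-4 m⁴.
τ_max = T·r/J = 305000 × 0.117 / 2.994×10^-4 = 1.197×10^8 Pa.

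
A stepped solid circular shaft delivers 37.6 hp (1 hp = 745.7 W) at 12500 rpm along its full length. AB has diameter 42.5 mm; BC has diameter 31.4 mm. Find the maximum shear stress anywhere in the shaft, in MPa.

ω = 2π·12500/60 = 1309 rad/s, so T = P/ω = 37.6×745.7 / 1309 = 21.42 N·m.
Under the same torque, τ_max = 16T/(πd³) is largest where d is smallest — segment BC (d = 31.4 mm).
τ_max = 16·21.42/(π·(0.0314)³) = 3.524×10^6 Pa.

3.52 MPa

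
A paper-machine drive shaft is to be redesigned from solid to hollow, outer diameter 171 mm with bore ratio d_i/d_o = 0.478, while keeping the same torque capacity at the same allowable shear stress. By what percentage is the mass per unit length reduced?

20.0 %

Equal τ_max and T ⇒ the solid shaft needs d_s³ = d_o³(1−k⁴), so d_s = 171·(1−0.478⁴)^(1/3) = 168.0 mm.
Area ratio A_h/A_s = d_o²(1−k²)/d_s² = (1−k²)/(1−k⁴)^(2/3) = 0.7996.
Mass saving = 1 − 0.7996 = 20.0 %.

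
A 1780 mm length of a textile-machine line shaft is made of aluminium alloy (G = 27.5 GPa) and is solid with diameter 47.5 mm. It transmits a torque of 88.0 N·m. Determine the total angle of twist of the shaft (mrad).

J = πd⁴/32 = π(0.0475)⁴/32 = 4.998×10^-7 m⁴.
θ = T·L/(G·J) = 88.00 × 1.78 / (27.5×10⁹ × 4.998×10^-7) = 0.01140 rad.

11.4 mrad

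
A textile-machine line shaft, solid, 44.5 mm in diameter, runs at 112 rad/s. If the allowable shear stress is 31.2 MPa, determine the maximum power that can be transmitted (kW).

J = πd⁴/32 = π(0.0445)⁴/32 = 3.850×10^-7 m⁴.
T_max = τ_allow·J/r = 3.12×10^7 × 3.850×10^-7 / 0.0222 = 539.8 N·m.
ω = 112 rad/s, so P_max = T_max·ω = 6.046×10^4 W.

60.5 kW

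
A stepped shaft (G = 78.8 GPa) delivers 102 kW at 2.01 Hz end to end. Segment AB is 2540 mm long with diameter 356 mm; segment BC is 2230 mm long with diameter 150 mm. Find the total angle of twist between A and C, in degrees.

0.273°

ω = 2π·2.01 = 12.63 rad/s, so T = P/ω = 102×10³ / 12.63 = 8077 N·m.
J_AB = π(0.356)⁴/32 = 1.58×10^-3 m⁴; J_BC = π(0.150)⁴/32 = 4.97×10^-5 m⁴.
θ = (T/G)·Σ L_i/J_i = (8077/78.8×10⁹)·(2.54/1.58×10^-3 + 2.23/4.97×10^-5) = 4.764×10^-3 rad.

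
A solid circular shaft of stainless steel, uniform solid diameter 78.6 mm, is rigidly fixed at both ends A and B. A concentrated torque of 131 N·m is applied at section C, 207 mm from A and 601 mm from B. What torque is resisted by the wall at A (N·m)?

97.4 N·m

With uniform GJ and both ends fixed, compatibility θ_AC = θ_CB gives T_A·a = T_B·b, together with T_A + T_B = T₀.
T_A = T₀·b/(a+b) = 131.0·601/808.0 = 97.44 N·m; T_B = 33.56 N·m.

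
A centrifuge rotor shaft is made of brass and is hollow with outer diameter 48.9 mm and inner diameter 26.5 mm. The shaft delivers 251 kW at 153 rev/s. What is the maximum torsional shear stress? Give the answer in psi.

ω = 2π·153 = 961.3 rad/s, so T = P/ω = 251×10³ / 961.3 = 261.1 N·m.
J = π(d_o⁴ − d_i⁴)/32 = π(0.0489⁴ − 0.0265⁴)/32 = 5.129×10^-7 m⁴.
τ_max = T·r/J = 261.1 × 0.0244 / 5.129×10^-7 = 1.245×10^7 Pa.

1810 psi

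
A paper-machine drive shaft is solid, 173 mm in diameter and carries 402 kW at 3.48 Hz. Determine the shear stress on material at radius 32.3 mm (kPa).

6750 kPa

ω = 2π·3.48 = 21.87 rad/s, so T = P/ω = 402×10³ / 21.87 = 18390 N·m.
J = πd⁴/32 = π(0.173)⁴/32 = 8.794×10^-5 m⁴.
Shear stress varies linearly with radius: τ = T·r/J = 18390 × 0.0323 / 8.794×10^-5 = 6.753×10^6 Pa.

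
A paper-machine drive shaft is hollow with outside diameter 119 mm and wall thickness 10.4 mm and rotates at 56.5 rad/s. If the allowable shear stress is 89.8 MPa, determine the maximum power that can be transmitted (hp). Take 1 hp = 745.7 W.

1210 hp

J = π(d_o⁴ − d_i⁴)/32 = π(0.119⁴ − 0.0982⁴)/32 = 1.056×10^-5 m⁴.
T_max = τ_allow·J/r = 8.98×10^7 × 1.056×10^-5 / 0.0595 = 15930 N·m.
ω = 56.5 rad/s, so P_max = T_max·ω = 9.003×10^5 W.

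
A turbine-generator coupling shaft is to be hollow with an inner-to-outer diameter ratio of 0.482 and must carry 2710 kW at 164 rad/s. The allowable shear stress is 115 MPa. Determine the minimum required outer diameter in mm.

91.8 mm

ω = 164 rad/s, so T = P/ω = 2710×10³ / 164.0 = 16520 N·m.
For a hollow shaft with d_i/d_o = 0.482: τ_max = 16T/(π d_o³ (1−k⁴)), so d_o = [16T/(π τ_allow (1−k⁴))]^(1/3) = [16·16520/(π·1.15×10^8·0.9460)]^(1/3) = 0.09180 m.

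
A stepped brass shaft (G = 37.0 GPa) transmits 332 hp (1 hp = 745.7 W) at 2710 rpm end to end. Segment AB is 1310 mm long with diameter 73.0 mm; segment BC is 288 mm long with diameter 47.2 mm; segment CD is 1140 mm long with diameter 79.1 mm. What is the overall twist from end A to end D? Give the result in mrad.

32.0 mrad

ω = 2π·2710/60 = 283.8 rad/s, so T = P/ω = 332×745.7 / 283.8 = 872.4 N·m.
J_AB = π(0.0730)⁴/32 = 2.79×10^-6 m⁴; J_BC = π(0.0472)⁴/32 = 4.87×10^-7 m⁴; J_CD = π(0.0791)⁴/32 = 3.84×10^-6 m⁴.
θ = (T/G)·Σ L_i/J_i = (872.4/37.0×10⁹)·(1.31/2.79×10^-6 + 0.288/4.87×10^-7 + 1.14/3.84×10^-6) = 0.03201 rad.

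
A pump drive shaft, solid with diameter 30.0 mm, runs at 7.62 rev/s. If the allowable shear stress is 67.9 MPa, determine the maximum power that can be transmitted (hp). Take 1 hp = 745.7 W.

J = πd⁴/32 = π(0.0300)⁴/32 = 7.952×10^-8 m⁴.
T_max = τ_allow·J/r = 6.79×10^7 × 7.952×10^-8 / 0.0150 = 360.0 N·m.
ω = 2π·7.62 = 47.88 rad/s, so P_max = T_max·ω = 1.723×10^4 W.

23.1 hp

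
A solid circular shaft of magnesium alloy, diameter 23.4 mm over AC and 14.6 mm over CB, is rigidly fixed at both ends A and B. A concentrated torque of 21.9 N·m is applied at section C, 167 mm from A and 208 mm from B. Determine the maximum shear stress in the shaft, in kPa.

Compatibility: T_A·a/J_AC = T_B·b/J_CB with T_A + T_B = T₀.
J_AC = 2.94×10^-8 m⁴, J_CB = 4.46×10^-9 m⁴, so T_A = T₀·(J_AC/a)/((J_AC/a)+(J_CB/b)) = 19.52 N·m, T_B = 2.376 N·m.
τ in each portion: τ_AC = 7.76×10^6 Pa, τ_CB = 3.89×10^6 Pa; maximum is in AC.
τ_max = T_AC·r/J = 19.52·0.0117/2.94×10^-8 = 7.761×10^6 Pa.

7760 kPa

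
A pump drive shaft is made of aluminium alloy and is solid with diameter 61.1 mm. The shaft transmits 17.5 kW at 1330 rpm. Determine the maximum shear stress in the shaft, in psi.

ω = 2π·1330/60 = 139.3 rad/s, so T = P/ω = 17.5×10³ / 139.3 = 125.6 N·m.
J = πd⁴/32 = π(0.0611)⁴/32 = 1.368×10^-6 m⁴.
τ_max = T·r/J = 125.6 × 0.0306 / 1.368×10^-6 = 2.805×10^6 Pa.

407 psi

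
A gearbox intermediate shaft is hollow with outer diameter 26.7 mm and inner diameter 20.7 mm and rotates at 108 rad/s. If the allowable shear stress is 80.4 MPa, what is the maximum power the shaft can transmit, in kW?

20.7 kW

J = π(d_o⁴ − d_i⁴)/32 = π(0.0267⁴ − 0.0207⁴)/32 = 3.187×10^-8 m⁴.
T_max = τ_allow·J/r = 8.04×10^7 × 3.187×10^-8 / 0.0133 = 191.9 N·m.
ω = 108 rad/s, so P_max = T_max·ω = 2.073×10^4 W.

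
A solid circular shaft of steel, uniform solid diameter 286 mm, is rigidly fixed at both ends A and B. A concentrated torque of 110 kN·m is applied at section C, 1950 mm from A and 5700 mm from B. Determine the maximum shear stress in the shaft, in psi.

2590 psi

With uniform GJ and both ends fixed, compatibility θ_AC = θ_CB gives T_A·a = T_B·b, together with T_A + T_B = T₀.
T_A = T₀·b/(a+b) = 110000·5700/7650 = 81960 N·m; T_B = 28040 N·m.
τ in each portion: τ_AC = 1.78×10^7 Pa, τ_CB = 6.10×10^6 Pa; maximum is in AC.
τ_max = T_AC·r/J = 81960·0.143/6.57×10^-4 = 1.784×10^7 Pa.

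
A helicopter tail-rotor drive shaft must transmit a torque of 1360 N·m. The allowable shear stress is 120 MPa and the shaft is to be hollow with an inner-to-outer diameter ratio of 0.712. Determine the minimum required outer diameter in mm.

42.7 mm

For a hollow shaft with d_i/d_o = 0.712: τ_max = 16T/(π d_o³ (1−k⁴)), so d_o = [16T/(π τ_allow (1−k⁴))]^(1/3) = [16·1360/(π·1.20×10^8·0.7430)]^(1/3) = 0.04267 m.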